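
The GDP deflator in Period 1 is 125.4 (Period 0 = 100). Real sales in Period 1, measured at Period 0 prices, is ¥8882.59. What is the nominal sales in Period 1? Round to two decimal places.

Nominal = Real × (Index/100) = 8882.59 × (125.4/100)
        = 8882.59 × 1.254 = 11138.7679

11138.77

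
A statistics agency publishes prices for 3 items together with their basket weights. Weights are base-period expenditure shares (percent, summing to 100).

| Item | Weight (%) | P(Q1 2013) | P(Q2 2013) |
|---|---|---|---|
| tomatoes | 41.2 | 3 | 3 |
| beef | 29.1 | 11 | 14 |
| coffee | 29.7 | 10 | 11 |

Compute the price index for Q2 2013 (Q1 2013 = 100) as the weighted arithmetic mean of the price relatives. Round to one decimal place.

tomatoes: 41.2 × (3/3) = 41.2 × 1.000000 = 41.2000
beef: 29.1 × (14/11) = 29.1 × 1.272727 = 37.0364
coffee: 29.7 × (11/10) = 29.7 × 1.100000 = 32.6700
Index = Σ wᵢ·(p₁ᵢ/p₀ᵢ) = 41.2000 + 37.0364 + 32.6700 = 110.9064

110.9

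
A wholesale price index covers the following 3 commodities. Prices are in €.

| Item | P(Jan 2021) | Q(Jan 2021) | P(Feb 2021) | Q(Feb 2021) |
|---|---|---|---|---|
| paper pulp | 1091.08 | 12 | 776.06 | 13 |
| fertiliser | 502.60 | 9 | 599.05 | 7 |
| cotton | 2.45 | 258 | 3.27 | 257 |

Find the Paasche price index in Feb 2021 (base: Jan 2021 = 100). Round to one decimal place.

Paasche price index uses current-period quantities as weights.
ΣP(Feb 2021)·Q(Feb 2021) = 776.06×13 + 599.05×7 + 3.27×257 = 10088.78 + 4193.35 + 840.39 = 15122.52
ΣP(Jan 2021)·Q(Feb 2021) = 1091.08×13 + 502.60×7 + 2.45×257 = 14184.04 + 3518.2 + 629.65 = 18331.89
Index = 15122.52 / 18331.89 × 100 = 82.4930

82.5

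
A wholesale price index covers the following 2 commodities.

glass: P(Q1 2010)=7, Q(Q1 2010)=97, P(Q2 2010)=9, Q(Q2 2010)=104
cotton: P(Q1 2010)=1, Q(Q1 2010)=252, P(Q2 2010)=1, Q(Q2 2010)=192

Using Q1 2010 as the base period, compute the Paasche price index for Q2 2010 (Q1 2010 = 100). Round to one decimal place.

Paasche price index uses current-period quantities as weights.
ΣP(Q2 2010)·Q(Q2 2010) = 9×104 + 1×192 = 936 + 192 = 1128
ΣP(Q1 2010)·Q(Q2 2010) = 7×104 + 1×192 = 728 + 192 = 920
Index = 1128 / 920 × 100 = 122.6087

122.6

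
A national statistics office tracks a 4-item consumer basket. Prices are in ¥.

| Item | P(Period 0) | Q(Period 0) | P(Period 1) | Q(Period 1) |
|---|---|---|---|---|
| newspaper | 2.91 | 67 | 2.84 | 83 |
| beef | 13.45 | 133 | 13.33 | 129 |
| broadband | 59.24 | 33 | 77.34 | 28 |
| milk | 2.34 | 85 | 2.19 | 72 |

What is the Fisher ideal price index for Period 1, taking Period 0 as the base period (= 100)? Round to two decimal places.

Laspeyres component (base-period weights):
ΣP(Period 1)Q(Period 0) = 2.84×67 + 13.33×133 + 77.34×33 + 2.19×85 = 190.28 + 1772.89 + 2552.22 + 186.15 = 4701.54
ΣP(Period 0)Q(Period 0) = 2.91×67 + 13.45×133 + 59.24×33 + 2.34×85 = 194.97 + 1788.85 + 1954.92 + 198.9 = 4137.64
L = 4701.54 / 4137.64 × 100 = 113.6285
Paasche component (current-period weights):
ΣP(Period 1)Q(Period 1) = 2.84×83 + 13.33×129 + 77.34×28 + 2.19×72 = 235.72 + 1719.57 + 2165.52 + 157.68 = 4278.49
ΣP(Period 0)Q(Period 1) = 2.91×83 + 13.45×129 + 59.24×28 + 2.34×72 = 241.53 + 1735.05 + 1658.72 + 168.48 = 3803.78
P = 4278.49 / 3803.78 × 100 = 112.4800
Fisher = √(L × P) = √(113.6285 × 112.4800) = 113.0528

113.05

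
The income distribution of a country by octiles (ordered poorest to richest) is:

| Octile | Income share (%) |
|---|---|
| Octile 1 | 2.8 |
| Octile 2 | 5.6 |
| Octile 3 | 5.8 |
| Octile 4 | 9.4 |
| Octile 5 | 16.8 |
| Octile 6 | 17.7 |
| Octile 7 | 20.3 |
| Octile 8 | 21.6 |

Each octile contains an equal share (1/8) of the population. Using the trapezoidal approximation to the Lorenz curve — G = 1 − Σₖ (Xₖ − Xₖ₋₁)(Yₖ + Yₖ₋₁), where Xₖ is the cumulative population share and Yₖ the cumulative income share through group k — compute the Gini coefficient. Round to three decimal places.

0.310

Cumulative income shares Yₖ: 0.0280, 0.0840, 0.1420, 0.2360, 0.4040, 0.5810, 0.7840, 1.0000
Σ (Xₖ−Xₖ₋₁)(Yₖ+Yₖ₋₁) = (1/8)(0.0280+0.0000) + (1/8)(0.0840+0.0280) + (1/8)(0.1420+0.0840) + (1/8)(0.2360+0.1420) + (1/8)(0.4040+0.2360) + (1/8)(0.5810+0.4040) + (1/8)(0.7840+0.5810) + (1/8)(1.0000+0.7840)
  = 0.0035 + 0.0140 + 0.0282 + 0.0473 + 0.0800 + 0.1231 + 0.1706 + 0.2230 = 0.6897
G = 1 − 0.6897 = 0.3103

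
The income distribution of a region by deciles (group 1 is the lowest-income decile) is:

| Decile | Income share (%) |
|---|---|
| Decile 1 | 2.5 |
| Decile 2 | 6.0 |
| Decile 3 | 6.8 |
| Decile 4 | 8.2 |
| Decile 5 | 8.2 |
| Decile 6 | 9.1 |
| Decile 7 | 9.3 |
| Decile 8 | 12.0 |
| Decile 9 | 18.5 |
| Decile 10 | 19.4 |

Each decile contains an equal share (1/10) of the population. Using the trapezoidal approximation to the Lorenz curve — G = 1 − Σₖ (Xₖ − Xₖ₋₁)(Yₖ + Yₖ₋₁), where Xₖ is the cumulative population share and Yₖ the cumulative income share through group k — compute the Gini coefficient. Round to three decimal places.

0.270

Cumulative income shares Yₖ: 0.0250, 0.0850, 0.1530, 0.2350, 0.3170, 0.4080, 0.5010, 0.6210, 0.8060, 1.0000
Σ (Xₖ−Xₖ₋₁)(Yₖ+Yₖ₋₁) = (1/10)(0.0250+0.0000) + (1/10)(0.0850+0.0250) + (1/10)(0.1530+0.0850) + (1/10)(0.2350+0.1530) + (1/10)(0.3170+0.2350) + (1/10)(0.4080+0.3170) + (1/10)(0.5010+0.4080) + (1/10)(0.6210+0.5010) + (1/10)(0.8060+0.6210) + (1/10)(1.0000+0.8060)
  = 0.0025 + 0.0110 + 0.0238 + 0.0388 + 0.0552 + 0.0725 + 0.0909 + 0.1122 + 0.1427 + 0.1806 = 0.7302
G = 1 − 0.7302 = 0.2698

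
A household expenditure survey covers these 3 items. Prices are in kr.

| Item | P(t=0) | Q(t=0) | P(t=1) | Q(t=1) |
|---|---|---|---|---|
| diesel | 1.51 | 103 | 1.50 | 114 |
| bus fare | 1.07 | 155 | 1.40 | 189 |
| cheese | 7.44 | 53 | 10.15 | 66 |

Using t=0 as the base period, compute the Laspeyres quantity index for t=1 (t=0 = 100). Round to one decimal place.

120.9

Laspeyres quantity index uses base-period prices as weights.
ΣP(t=0)·Q(t=1) = 1.51×114 + 1.07×189 + 7.44×66 = 172.14 + 202.23 + 491.04 = 865.41
ΣP(t=0)·Q(t=0) = 1.51×103 + 1.07×155 + 7.44×53 = 155.53 + 165.85 + 394.32 = 715.7
Index = 865.41 / 715.7 × 100 = 120.9180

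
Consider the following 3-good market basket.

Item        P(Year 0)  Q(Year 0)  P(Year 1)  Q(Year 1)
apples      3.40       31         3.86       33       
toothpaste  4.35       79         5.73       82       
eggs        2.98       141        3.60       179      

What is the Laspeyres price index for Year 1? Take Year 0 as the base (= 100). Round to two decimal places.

124.24

Laspeyres price index uses base-period quantities as weights.
ΣP(Year 1)·Q(Year 0) = 3.86×31 + 5.73×79 + 3.60×141 = 119.66 + 452.67 + 507.6 = 1079.93
ΣP(Year 0)·Q(Year 0) = 3.40×31 + 4.35×79 + 2.98×141 = 105.4 + 343.65 + 420.18 = 869.23
Index = 1079.93 / 869.23 × 100 = 124.2398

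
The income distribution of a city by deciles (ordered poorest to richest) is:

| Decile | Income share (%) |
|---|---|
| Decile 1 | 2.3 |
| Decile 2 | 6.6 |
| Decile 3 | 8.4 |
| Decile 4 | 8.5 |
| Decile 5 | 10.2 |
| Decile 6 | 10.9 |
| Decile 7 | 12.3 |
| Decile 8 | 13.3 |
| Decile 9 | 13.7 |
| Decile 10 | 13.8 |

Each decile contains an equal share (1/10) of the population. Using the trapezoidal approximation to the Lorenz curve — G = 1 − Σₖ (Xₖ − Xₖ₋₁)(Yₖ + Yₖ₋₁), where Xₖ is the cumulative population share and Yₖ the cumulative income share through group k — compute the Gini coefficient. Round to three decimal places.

0.190

Cumulative income shares Yₖ: 0.0230, 0.0890, 0.1730, 0.2580, 0.3600, 0.4690, 0.5920, 0.7250, 0.8620, 1.0000
Σ (Xₖ−Xₖ₋₁)(Yₖ+Yₖ₋₁) = (1/10)(0.0230+0.0000) + (1/10)(0.0890+0.0230) + (1/10)(0.1730+0.0890) + (1/10)(0.2580+0.1730) + (1/10)(0.3600+0.2580) + (1/10)(0.4690+0.3600) + (1/10)(0.5920+0.4690) + (1/10)(0.7250+0.5920) + (1/10)(0.8620+0.7250) + (1/10)(1.0000+0.8620)
  = 0.0023 + 0.0112 + 0.0262 + 0.0431 + 0.0618 + 0.0829 + 0.1061 + 0.1317 + 0.1587 + 0.1862 = 0.8102
G = 1 − 0.8102 = 0.1898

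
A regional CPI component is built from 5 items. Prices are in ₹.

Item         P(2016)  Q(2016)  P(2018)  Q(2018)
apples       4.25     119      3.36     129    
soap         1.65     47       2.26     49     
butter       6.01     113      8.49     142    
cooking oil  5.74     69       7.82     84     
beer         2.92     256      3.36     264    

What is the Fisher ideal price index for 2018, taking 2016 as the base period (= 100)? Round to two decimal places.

119.74

Laspeyres component (base-period weights):
ΣP(2018)Q(2016) = 3.36×119 + 2.26×47 + 8.49×113 + 7.82×69 + 3.36×256 = 399.84 + 106.22 + 959.37 + 539.58 + 860.16 = 2865.17
ΣP(2016)Q(2016) = 4.25×119 + 1.65×47 + 6.01×113 + 5.74×69 + 2.92×256 = 505.75 + 77.55 + 679.13 + 396.06 + 747.52 = 2406.01
L = 2865.17 / 2406.01 × 100 = 119.0839
Paasche component (current-period weights):
ΣP(2018)Q(2018) = 3.36×129 + 2.26×49 + 8.49×142 + 7.82×84 + 3.36×264 = 433.44 + 110.74 + 1205.58 + 656.88 + 887.04 = 3293.68
ΣP(2016)Q(2018) = 4.25×129 + 1.65×49 + 6.01×142 + 5.74×84 + 2.92×264 = 548.25 + 80.85 + 853.42 + 482.16 + 770.88 = 2735.56
P = 3293.68 / 2735.56 × 100 = 120.4024
Fisher = √(L × P) = √(119.0839 × 120.4024) = 119.7413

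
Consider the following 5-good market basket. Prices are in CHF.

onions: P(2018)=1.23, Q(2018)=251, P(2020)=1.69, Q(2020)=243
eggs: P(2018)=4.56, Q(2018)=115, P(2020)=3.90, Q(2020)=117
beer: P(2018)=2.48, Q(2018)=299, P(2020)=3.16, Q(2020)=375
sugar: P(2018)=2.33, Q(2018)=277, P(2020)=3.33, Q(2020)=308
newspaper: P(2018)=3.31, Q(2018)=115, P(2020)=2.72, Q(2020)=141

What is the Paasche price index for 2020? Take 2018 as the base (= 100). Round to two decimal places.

117.46

Paasche price index uses current-period quantities as weights.
ΣP(2020)·Q(2020) = 1.69×243 + 3.90×117 + 3.16×375 + 3.33×308 + 2.72×141 = 410.67 + 456.3 + 1185 + 1025.64 + 383.52 = 3461.13
ΣP(2018)·Q(2020) = 1.23×243 + 4.56×117 + 2.48×375 + 2.33×308 + 3.31×141 = 298.89 + 533.52 + 930 + 717.64 + 466.71 = 2946.76
Index = 3461.13 / 2946.76 × 100 = 117.4554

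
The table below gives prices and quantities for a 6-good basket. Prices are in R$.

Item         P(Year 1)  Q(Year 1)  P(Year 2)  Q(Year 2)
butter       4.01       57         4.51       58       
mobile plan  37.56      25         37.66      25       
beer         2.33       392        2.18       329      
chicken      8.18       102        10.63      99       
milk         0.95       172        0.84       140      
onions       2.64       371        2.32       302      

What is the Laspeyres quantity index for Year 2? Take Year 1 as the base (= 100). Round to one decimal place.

Laspeyres quantity index uses base-period prices as weights.
ΣP(Year 1)·Q(Year 2) = 4.01×58 + 37.56×25 + 2.33×329 + 8.18×99 + 0.95×140 + 2.64×302 = 232.58 + 939 + 766.57 + 809.82 + 133 + 797.28 = 3678.25
ΣP(Year 1)·Q(Year 1) = 4.01×57 + 37.56×25 + 2.33×392 + 8.18×102 + 0.95×172 + 2.64×371 = 228.57 + 939 + 913.36 + 834.36 + 163.4 + 979.44 = 4058.13
Index = 3678.25 / 4058.13 × 100 = 90.6390

90.6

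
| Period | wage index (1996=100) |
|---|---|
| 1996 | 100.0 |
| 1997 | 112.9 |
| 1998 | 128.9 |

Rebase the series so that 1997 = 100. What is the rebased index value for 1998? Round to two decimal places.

Rebased(1998) = 128.9 / 112.9 × 100 = 114.1718

114.17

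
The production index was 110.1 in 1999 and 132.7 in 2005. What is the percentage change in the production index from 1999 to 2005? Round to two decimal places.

Change = (132.7 − 110.1) / 110.1 × 100
       = 22.6 / 110.1 × 100 = 20.5268%

20.53%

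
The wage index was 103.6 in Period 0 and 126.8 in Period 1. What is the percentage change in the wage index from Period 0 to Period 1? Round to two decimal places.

Change = (126.8 − 103.6) / 103.6 × 100
       = 23.2 / 103.6 × 100 = 22.3938%

22.39%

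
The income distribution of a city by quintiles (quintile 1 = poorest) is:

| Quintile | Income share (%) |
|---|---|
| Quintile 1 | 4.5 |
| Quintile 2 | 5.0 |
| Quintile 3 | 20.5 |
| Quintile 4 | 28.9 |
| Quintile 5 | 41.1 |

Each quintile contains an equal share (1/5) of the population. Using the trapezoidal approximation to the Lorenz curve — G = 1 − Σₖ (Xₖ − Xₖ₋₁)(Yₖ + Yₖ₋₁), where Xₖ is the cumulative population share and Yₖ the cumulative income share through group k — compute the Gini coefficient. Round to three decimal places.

Cumulative income shares Yₖ: 0.0450, 0.0950, 0.3000, 0.5890, 1.0000
Σ (Xₖ−Xₖ₋₁)(Yₖ+Yₖ₋₁) = (1/5)(0.0450+0.0000) + (1/5)(0.0950+0.0450) + (1/5)(0.3000+0.0950) + (1/5)(0.5890+0.3000) + (1/5)(1.0000+0.5890)
  = 0.0090 + 0.0280 + 0.0790 + 0.1778 + 0.3178 = 0.6116
G = 1 − 0.6116 = 0.3884

0.388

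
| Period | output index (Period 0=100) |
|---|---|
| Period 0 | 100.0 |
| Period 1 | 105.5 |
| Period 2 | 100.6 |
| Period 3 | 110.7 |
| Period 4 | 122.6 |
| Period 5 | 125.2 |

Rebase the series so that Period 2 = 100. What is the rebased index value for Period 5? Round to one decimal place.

Rebased(Period 5) = 125.2 / 100.6 × 100 = 124.4533

124.5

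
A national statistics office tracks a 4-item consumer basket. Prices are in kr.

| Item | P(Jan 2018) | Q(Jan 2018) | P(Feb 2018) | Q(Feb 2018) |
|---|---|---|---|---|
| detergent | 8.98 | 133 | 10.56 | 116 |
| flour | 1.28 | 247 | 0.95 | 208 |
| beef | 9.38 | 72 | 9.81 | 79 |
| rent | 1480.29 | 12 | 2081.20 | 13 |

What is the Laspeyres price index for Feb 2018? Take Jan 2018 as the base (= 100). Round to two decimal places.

136.95

Laspeyres price index uses base-period quantities as weights.
ΣP(Feb 2018)·Q(Jan 2018) = 10.56×133 + 0.95×247 + 9.81×72 + 2081.20×12 = 1404.48 + 234.65 + 706.32 + 24974.4 = 27319.85
ΣP(Jan 2018)·Q(Jan 2018) = 8.98×133 + 1.28×247 + 9.38×72 + 1480.29×12 = 1194.34 + 316.16 + 675.36 + 17763.48 = 19949.34
Index = 27319.85 / 19949.34 × 100 = 136.9461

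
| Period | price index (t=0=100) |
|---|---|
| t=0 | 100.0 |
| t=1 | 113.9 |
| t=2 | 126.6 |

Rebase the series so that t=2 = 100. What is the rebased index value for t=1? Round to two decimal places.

89.97

Rebased(t=1) = 113.9 / 126.6 × 100 = 89.9684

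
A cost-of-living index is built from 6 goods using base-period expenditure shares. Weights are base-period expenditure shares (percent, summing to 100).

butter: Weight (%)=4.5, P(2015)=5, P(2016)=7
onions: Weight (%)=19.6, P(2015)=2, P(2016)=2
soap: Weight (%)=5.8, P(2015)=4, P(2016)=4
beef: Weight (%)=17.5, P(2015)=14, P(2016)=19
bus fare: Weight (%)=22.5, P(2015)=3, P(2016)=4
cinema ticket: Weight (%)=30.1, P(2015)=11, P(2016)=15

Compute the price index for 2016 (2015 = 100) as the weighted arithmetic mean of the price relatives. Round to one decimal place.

126.5

butter: 4.5 × (7/5) = 4.5 × 1.400000 = 6.3000
onions: 19.6 × (2/2) = 19.6 × 1.000000 = 19.6000
soap: 5.8 × (4/4) = 5.8 × 1.000000 = 5.8000
beef: 17.5 × (19/14) = 17.5 × 1.357143 = 23.7500
bus fare: 22.5 × (4/3) = 22.5 × 1.333333 = 30.0000
cinema ticket: 30.1 × (15/11) = 30.1 × 1.363636 = 41.0455
Index = Σ wᵢ·(p₁ᵢ/p₀ᵢ) = 6.3000 + 19.6000 + 5.8000 + 23.7500 + 30.0000 + 41.0455 = 126.4955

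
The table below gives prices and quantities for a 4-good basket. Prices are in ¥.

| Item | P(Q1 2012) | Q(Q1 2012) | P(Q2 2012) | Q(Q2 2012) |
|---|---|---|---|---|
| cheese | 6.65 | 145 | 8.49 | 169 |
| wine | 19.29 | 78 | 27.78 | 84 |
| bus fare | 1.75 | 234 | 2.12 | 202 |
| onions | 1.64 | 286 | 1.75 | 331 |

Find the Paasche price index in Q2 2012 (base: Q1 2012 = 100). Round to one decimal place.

131.2

Paasche price index uses current-period quantities as weights.
ΣP(Q2 2012)·Q(Q2 2012) = 8.49×169 + 27.78×84 + 2.12×202 + 1.75×331 = 1434.81 + 2333.52 + 428.24 + 579.25 = 4775.82
ΣP(Q1 2012)·Q(Q2 2012) = 6.65×169 + 19.29×84 + 1.75×202 + 1.64×331 = 1123.85 + 1620.36 + 353.5 + 542.84 = 3640.55
Index = 4775.82 / 3640.55 × 100 = 131.1840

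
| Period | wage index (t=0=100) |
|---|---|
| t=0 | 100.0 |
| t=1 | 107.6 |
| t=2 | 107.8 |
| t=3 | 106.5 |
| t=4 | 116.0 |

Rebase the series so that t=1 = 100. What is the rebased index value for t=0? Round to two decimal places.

Rebased(t=0) = 100.0 / 107.6 × 100 = 92.9368

92.94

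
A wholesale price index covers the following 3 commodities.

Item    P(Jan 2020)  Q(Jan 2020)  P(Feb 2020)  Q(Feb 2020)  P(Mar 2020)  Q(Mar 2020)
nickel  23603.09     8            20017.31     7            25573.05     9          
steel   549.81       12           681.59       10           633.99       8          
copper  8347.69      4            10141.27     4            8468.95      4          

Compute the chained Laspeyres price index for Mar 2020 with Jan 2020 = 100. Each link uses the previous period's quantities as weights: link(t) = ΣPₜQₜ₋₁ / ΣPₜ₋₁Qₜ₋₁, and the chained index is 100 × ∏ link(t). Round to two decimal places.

106.74

Link Jan 2020→Feb 2020:
ΣP(Feb 2020)Q(Jan 2020) = 20017.31×8 + 681.59×12 + 10141.27×4 = 160138.48 + 8179.08 + 40565.08 = 208882.64
ΣP(Jan 2020)Q(Jan 2020) = 23603.09×8 + 549.81×12 + 8347.69×4 = 188824.72 + 6597.72 + 33390.76 = 228813.2
link = 208882.64/228813.2 = 0.912896
Link Feb 2020→Mar 2020:
ΣP(Mar 2020)Q(Feb 2020) = 25573.05×7 + 633.99×10 + 8468.95×4 = 179011.35 + 6339.9 + 33875.8 = 219227.05
ΣP(Feb 2020)Q(Feb 2020) = 20017.31×7 + 681.59×10 + 10141.27×4 = 140121.17 + 6815.9 + 40565.08 = 187502.15
link = 219227.05/187502.15 = 1.169198
Chained index = 100 × 0.912896 × 1.169198 = 106.7356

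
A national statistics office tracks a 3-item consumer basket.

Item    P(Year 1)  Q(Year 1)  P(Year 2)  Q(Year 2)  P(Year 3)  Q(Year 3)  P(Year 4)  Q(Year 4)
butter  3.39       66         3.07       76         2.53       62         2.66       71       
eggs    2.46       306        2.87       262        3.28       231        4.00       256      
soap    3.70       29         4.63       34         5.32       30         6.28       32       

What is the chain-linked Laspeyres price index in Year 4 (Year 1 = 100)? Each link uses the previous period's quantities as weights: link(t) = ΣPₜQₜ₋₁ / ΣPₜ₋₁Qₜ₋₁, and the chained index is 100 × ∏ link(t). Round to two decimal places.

143.81

Link Year 1→Year 2:
ΣP(Year 2)Q(Year 1) = 3.07×66 + 2.87×306 + 4.63×29 = 202.62 + 878.22 + 134.27 = 1215.11
ΣP(Year 1)Q(Year 1) = 3.39×66 + 2.46×306 + 3.70×29 = 223.74 + 752.76 + 107.3 = 1083.8
link = 1215.11/1083.8 = 1.121157
Link Year 2→Year 3:
ΣP(Year 3)Q(Year 2) = 2.53×76 + 3.28×262 + 5.32×34 = 192.28 + 859.36 + 180.88 = 1232.52
ΣP(Year 2)Q(Year 2) = 3.07×76 + 2.87×262 + 4.63×34 = 233.32 + 751.94 + 157.42 = 1142.68
link = 1232.52/1142.68 = 1.078622
Link Year 3→Year 4:
ΣP(Year 4)Q(Year 3) = 2.66×62 + 4.00×231 + 6.28×30 = 164.92 + 924 + 188.4 = 1277.32
ΣP(Year 3)Q(Year 3) = 2.53×62 + 3.28×231 + 5.32×30 = 156.86 + 757.68 + 159.6 = 1074.14
link = 1277.32/1074.14 = 1.189156
Chained index = 100 × 1.121157 × 1.078622 × 1.189156 = 143.8052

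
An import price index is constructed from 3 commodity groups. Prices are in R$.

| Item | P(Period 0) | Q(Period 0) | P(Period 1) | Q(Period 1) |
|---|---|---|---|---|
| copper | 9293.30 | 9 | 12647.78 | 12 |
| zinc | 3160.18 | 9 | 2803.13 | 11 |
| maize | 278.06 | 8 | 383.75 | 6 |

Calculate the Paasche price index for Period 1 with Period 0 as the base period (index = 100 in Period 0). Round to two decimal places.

Paasche price index uses current-period quantities as weights.
ΣP(Period 1)·Q(Period 1) = 12647.78×12 + 2803.13×11 + 383.75×6 = 151773.36 + 30834.43 + 2302.5 = 184910.29
ΣP(Period 0)·Q(Period 1) = 9293.30×12 + 3160.18×11 + 278.06×6 = 111519.6 + 34761.98 + 1668.36 = 147949.94
Index = 184910.29 / 147949.94 × 100 = 124.9817

124.98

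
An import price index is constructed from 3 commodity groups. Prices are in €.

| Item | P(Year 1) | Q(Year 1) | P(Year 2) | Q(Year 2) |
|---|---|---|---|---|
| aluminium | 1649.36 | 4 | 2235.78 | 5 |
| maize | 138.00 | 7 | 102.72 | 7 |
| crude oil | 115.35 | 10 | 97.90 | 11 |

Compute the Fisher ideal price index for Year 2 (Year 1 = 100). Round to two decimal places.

Laspeyres component (base-period weights):
ΣP(Year 2)Q(Year 1) = 2235.78×4 + 102.72×7 + 97.90×10 = 8943.12 + 719.04 + 979 = 10641.16
ΣP(Year 1)Q(Year 1) = 1649.36×4 + 138.00×7 + 115.35×10 = 6597.44 + 966 + 1153.5 = 8716.94
L = 10641.16 / 8716.94 × 100 = 122.0745
Paasche component (current-period weights):
ΣP(Year 2)Q(Year 2) = 2235.78×5 + 102.72×7 + 97.90×11 = 11178.9 + 719.04 + 1076.9 = 12974.84
ΣP(Year 1)Q(Year 2) = 1649.36×5 + 138.00×7 + 115.35×11 = 8246.8 + 966 + 1268.85 = 10481.65
P = 12974.84 / 10481.65 × 100 = 123.7862
Fisher = √(L × P) = √(122.0745 × 123.7862) = 122.9274

122.93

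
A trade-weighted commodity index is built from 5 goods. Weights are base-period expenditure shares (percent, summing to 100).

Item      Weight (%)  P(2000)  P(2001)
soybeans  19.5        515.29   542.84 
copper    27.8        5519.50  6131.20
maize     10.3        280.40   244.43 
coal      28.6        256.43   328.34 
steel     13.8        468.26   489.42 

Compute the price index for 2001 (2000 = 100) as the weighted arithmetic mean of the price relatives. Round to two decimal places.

soybeans: 19.5 × (542.84/515.29) = 19.5 × 1.053465 = 20.5426
copper: 27.8 × (6131.20/5519.50) = 27.8 × 1.110825 = 30.8809
maize: 10.3 × (244.43/280.40) = 10.3 × 0.871719 = 8.9787
coal: 28.6 × (328.34/256.43) = 28.6 × 1.280427 = 36.6202
steel: 13.8 × (489.42/468.26) = 13.8 × 1.045189 = 14.4236
Index = Σ wᵢ·(p₁ᵢ/p₀ᵢ) = 20.5426 + 30.8809 + 8.9787 + 36.6202 + 14.4236 = 111.4460

111.45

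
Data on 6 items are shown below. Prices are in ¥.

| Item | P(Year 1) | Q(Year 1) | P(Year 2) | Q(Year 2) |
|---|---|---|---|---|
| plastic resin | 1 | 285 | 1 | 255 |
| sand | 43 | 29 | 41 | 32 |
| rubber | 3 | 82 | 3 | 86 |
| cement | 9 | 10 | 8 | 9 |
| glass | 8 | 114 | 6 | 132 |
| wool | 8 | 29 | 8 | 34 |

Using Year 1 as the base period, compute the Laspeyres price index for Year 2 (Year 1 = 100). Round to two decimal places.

Laspeyres price index uses base-period quantities as weights.
ΣP(Year 2)·Q(Year 1) = 1×285 + 41×29 + 3×82 + 8×10 + 6×114 + 8×29 = 285 + 1189 + 246 + 80 + 684 + 232 = 2716
ΣP(Year 1)·Q(Year 1) = 1×285 + 43×29 + 3×82 + 9×10 + 8×114 + 8×29 = 285 + 1247 + 246 + 90 + 912 + 232 = 3012
Index = 2716 / 3012 × 100 = 90.1726

90.17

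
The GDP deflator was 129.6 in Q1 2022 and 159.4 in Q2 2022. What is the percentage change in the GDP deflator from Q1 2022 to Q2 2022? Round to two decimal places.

22.99%

Change = (159.4 − 129.6) / 129.6 × 100
       = 29.8 / 129.6 × 100 = 22.9938%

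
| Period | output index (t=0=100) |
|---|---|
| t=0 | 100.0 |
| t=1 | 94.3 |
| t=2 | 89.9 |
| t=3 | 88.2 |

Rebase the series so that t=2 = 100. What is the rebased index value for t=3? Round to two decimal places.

Rebased(t=3) = 88.2 / 89.9 × 100 = 98.1090

98.11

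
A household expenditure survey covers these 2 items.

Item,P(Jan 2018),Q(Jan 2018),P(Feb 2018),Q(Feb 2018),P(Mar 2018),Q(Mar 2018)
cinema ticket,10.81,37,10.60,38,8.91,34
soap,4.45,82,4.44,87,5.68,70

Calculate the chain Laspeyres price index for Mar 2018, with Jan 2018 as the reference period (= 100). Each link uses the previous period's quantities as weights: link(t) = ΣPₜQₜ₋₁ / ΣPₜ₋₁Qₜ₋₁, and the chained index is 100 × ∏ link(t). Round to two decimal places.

104.35

Link Jan 2018→Feb 2018:
ΣP(Feb 2018)Q(Jan 2018) = 10.60×37 + 4.44×82 = 392.2 + 364.08 = 756.28
ΣP(Jan 2018)Q(Jan 2018) = 10.81×37 + 4.45×82 = 399.97 + 364.9 = 764.87
link = 756.28/764.87 = 0.988769
Link Feb 2018→Mar 2018:
ΣP(Mar 2018)Q(Feb 2018) = 8.91×38 + 5.68×87 = 338.58 + 494.16 = 832.74
ΣP(Feb 2018)Q(Feb 2018) = 10.60×38 + 4.44×87 = 402.8 + 386.28 = 789.08
link = 832.74/789.08 = 1.055330
Chained index = 100 × 0.988769 × 1.055330 = 104.3478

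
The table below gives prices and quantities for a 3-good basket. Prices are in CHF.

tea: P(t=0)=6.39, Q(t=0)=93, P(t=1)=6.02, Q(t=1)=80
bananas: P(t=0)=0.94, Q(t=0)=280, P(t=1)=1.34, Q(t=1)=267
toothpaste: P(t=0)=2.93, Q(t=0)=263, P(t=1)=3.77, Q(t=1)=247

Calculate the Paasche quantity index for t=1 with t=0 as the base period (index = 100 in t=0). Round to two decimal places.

Paasche quantity index uses current-period prices as weights.
ΣP(t=1)·Q(t=1) = 6.02×80 + 1.34×267 + 3.77×247 = 481.6 + 357.78 + 931.19 = 1770.57
ΣP(t=1)·Q(t=0) = 6.02×93 + 1.34×280 + 3.77×263 = 559.86 + 375.2 + 991.51 = 1926.57
Index = 1770.57 / 1926.57 × 100 = 91.9027

91.90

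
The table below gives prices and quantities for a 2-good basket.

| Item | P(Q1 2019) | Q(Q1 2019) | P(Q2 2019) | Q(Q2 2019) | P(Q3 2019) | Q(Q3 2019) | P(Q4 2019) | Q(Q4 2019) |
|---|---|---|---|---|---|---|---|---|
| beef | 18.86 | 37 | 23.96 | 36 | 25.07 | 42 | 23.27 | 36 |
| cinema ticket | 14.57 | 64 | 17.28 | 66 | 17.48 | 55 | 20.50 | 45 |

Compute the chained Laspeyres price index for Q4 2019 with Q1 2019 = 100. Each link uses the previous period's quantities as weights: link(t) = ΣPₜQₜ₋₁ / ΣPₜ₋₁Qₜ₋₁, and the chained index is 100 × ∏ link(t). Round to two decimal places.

Link Q1 2019→Q2 2019:
ΣP(Q2 2019)Q(Q1 2019) = 23.96×37 + 17.28×64 = 886.52 + 1105.92 = 1992.44
ΣP(Q1 2019)Q(Q1 2019) = 18.86×37 + 14.57×64 = 697.82 + 932.48 = 1630.3
link = 1992.44/1630.3 = 1.222131
Link Q2 2019→Q3 2019:
ΣP(Q3 2019)Q(Q2 2019) = 25.07×36 + 17.48×66 = 902.52 + 1153.68 = 2056.2
ΣP(Q2 2019)Q(Q2 2019) = 23.96×36 + 17.28×66 = 862.56 + 1140.48 = 2003.04
link = 2056.2/2003.04 = 1.026540
Link Q3 2019→Q4 2019:
ΣP(Q4 2019)Q(Q3 2019) = 23.27×42 + 20.50×55 = 977.34 + 1127.5 = 2104.84
ΣP(Q3 2019)Q(Q3 2019) = 25.07×42 + 17.48×55 = 1052.94 + 961.4 = 2014.34
link = 2104.84/2014.34 = 1.044928
Chained index = 100 × 1.222131 × 1.026540 × 1.044928 = 131.0931

131.09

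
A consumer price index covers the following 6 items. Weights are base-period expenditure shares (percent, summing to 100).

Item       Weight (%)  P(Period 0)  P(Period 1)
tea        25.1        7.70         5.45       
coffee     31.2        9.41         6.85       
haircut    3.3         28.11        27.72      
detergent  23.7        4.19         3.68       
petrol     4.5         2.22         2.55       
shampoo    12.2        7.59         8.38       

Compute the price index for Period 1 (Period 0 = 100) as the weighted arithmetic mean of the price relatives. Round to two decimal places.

83.19

tea: 25.1 × (5.45/7.70) = 25.1 × 0.707792 = 17.7656
coffee: 31.2 × (6.85/9.41) = 31.2 × 0.727949 = 22.7120
haircut: 3.3 × (27.72/28.11) = 3.3 × 0.986126 = 3.2542
detergent: 23.7 × (3.68/4.19) = 23.7 × 0.878282 = 20.8153
petrol: 4.5 × (2.55/2.22) = 4.5 × 1.148649 = 5.1689
shampoo: 12.2 × (8.38/7.59) = 12.2 × 1.104084 = 13.4698
Index = Σ wᵢ·(p₁ᵢ/p₀ᵢ) = 17.7656 + 22.7120 + 3.2542 + 20.8153 + 5.1689 + 13.4698 = 83.1858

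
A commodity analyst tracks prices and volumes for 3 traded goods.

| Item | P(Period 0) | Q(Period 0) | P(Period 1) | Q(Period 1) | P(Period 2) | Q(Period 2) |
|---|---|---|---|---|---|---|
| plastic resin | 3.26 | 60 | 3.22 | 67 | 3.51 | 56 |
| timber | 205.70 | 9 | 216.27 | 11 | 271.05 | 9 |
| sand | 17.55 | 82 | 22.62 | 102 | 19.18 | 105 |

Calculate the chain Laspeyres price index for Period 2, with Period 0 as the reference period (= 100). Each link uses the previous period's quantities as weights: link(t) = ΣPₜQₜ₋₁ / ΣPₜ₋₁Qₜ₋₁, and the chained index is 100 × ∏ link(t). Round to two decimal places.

120.92

Link Period 0→Period 1:
ΣP(Period 1)Q(Period 0) = 3.22×60 + 216.27×9 + 22.62×82 = 193.2 + 1946.43 + 1854.84 = 3994.47
ΣP(Period 0)Q(Period 0) = 3.26×60 + 205.70×9 + 17.55×82 = 195.6 + 1851.3 + 1439.1 = 3486
link = 3994.47/3486 = 1.145861
Link Period 1→Period 2:
ΣP(Period 2)Q(Period 1) = 3.51×67 + 271.05×11 + 19.18×102 = 235.17 + 2981.55 + 1956.36 = 5173.08
ΣP(Period 1)Q(Period 1) = 3.22×67 + 216.27×11 + 22.62×102 = 215.74 + 2378.97 + 2307.24 = 4901.95
link = 5173.08/4901.95 = 1.055311
Chained index = 100 × 1.145861 × 1.055311 = 120.9239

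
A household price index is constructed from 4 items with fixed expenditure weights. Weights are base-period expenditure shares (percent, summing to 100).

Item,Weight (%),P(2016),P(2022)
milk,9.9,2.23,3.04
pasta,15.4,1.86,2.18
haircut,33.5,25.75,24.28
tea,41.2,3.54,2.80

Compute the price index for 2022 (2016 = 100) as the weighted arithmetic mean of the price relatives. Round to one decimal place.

95.7

milk: 9.9 × (3.04/2.23) = 9.9 × 1.363229 = 13.4960
pasta: 15.4 × (2.18/1.86) = 15.4 × 1.172043 = 18.0495
haircut: 33.5 × (24.28/25.75) = 33.5 × 0.942913 = 31.5876
tea: 41.2 × (2.80/3.54) = 41.2 × 0.790960 = 32.5876
Index = Σ wᵢ·(p₁ᵢ/p₀ᵢ) = 13.4960 + 18.0495 + 31.5876 + 32.5876 = 95.7206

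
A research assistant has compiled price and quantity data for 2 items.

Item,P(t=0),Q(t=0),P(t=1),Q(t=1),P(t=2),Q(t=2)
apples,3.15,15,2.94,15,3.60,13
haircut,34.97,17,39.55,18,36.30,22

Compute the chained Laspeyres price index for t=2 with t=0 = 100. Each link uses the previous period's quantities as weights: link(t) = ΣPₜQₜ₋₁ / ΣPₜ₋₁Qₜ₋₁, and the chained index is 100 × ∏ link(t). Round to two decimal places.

104.46

Link t=0→t=1:
ΣP(t=1)Q(t=0) = 2.94×15 + 39.55×17 = 44.1 + 672.35 = 716.45
ΣP(t=0)Q(t=0) = 3.15×15 + 34.97×17 = 47.25 + 594.49 = 641.74
link = 716.45/641.74 = 1.116418
Link t=1→t=2:
ΣP(t=2)Q(t=1) = 3.60×15 + 36.30×18 = 54 + 653.4 = 707.4
ΣP(t=1)Q(t=1) = 2.94×15 + 39.55×18 = 44.1 + 711.9 = 756
link = 707.4/756 = 0.935714
Chained index = 100 × 1.116418 × 0.935714 = 104.4648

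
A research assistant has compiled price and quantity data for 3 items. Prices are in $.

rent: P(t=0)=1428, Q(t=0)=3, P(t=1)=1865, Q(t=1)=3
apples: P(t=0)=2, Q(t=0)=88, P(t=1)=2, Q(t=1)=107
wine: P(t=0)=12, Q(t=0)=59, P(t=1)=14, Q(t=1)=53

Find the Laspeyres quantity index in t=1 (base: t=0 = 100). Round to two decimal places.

Laspeyres quantity index uses base-period prices as weights.
ΣP(t=0)·Q(t=1) = 1428×3 + 2×107 + 12×53 = 4284 + 214 + 636 = 5134
ΣP(t=0)·Q(t=0) = 1428×3 + 2×88 + 12×59 = 4284 + 176 + 708 = 5168
Index = 5134 / 5168 × 100 = 99.3421

99.34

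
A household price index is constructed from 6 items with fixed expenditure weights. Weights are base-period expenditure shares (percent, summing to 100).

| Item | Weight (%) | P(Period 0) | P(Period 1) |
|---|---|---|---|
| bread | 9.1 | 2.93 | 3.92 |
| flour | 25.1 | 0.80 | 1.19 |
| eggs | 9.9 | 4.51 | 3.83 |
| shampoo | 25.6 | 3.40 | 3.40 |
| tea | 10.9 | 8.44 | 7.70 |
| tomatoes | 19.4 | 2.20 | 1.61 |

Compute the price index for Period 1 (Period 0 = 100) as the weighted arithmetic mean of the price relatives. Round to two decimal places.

107.66

bread: 9.1 × (3.92/2.93) = 9.1 × 1.337884 = 12.1747
flour: 25.1 × (1.19/0.80) = 25.1 × 1.487500 = 37.3362
eggs: 9.9 × (3.83/4.51) = 9.9 × 0.849224 = 8.4073
shampoo: 25.6 × (3.40/3.40) = 25.6 × 1.000000 = 25.6000
tea: 10.9 × (7.70/8.44) = 10.9 × 0.912322 = 9.9443
tomatoes: 19.4 × (1.61/2.20) = 19.4 × 0.731818 = 14.1973
Index = Σ wᵢ·(p₁ᵢ/p₀ᵢ) = 12.1747 + 37.3362 + 8.4073 + 25.6000 + 9.9443 + 14.1973 = 107.6599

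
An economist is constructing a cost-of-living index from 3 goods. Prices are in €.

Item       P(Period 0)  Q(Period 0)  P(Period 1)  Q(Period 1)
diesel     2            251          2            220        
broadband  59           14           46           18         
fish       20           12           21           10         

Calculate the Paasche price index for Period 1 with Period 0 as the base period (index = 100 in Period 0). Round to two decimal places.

Paasche price index uses current-period quantities as weights.
ΣP(Period 1)·Q(Period 1) = 2×220 + 46×18 + 21×10 = 440 + 828 + 210 = 1478
ΣP(Period 0)·Q(Period 1) = 2×220 + 59×18 + 20×10 = 440 + 1062 + 200 = 1702
Index = 1478 / 1702 × 100 = 86.8390

86.84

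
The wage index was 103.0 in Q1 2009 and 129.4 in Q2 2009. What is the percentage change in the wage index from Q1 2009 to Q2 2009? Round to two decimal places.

25.63%

Change = (129.4 − 103.0) / 103.0 × 100
       = 26.4 / 103.0 × 100 = 25.6311%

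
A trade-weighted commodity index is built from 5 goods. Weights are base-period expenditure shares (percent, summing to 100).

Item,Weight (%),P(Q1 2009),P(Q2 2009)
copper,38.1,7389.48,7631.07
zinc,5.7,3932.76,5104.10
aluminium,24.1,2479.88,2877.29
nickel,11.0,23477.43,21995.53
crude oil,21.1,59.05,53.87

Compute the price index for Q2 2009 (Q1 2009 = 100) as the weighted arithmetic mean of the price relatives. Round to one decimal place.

copper: 38.1 × (7631.07/7389.48) = 38.1 × 1.032694 = 39.3456
zinc: 5.7 × (5104.10/3932.76) = 5.7 × 1.297842 = 7.3977
aluminium: 24.1 × (2877.29/2479.88) = 24.1 × 1.160254 = 27.9621
nickel: 11.0 × (21995.53/23477.43) = 11.0 × 0.936880 = 10.3057
crude oil: 21.1 × (53.87/59.05) = 21.1 × 0.912278 = 19.2491
Index = Σ wᵢ·(p₁ᵢ/p₀ᵢ) = 39.3456 + 7.3977 + 27.9621 + 10.3057 + 19.2491 = 104.2602

104.3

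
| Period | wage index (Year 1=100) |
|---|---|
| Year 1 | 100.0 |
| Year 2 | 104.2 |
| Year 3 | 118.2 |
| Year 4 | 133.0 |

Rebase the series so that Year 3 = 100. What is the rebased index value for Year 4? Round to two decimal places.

112.52

Rebased(Year 4) = 133.0 / 118.2 × 100 = 112.5212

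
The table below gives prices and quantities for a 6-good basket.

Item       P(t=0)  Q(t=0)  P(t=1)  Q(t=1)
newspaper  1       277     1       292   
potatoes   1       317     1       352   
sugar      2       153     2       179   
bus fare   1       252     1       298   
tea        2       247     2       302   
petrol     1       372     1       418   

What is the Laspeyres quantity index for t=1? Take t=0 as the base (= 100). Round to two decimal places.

Laspeyres quantity index uses base-period prices as weights.
ΣP(t=0)·Q(t=1) = 1×292 + 1×352 + 2×179 + 1×298 + 2×302 + 1×418 = 292 + 352 + 358 + 298 + 604 + 418 = 2322
ΣP(t=0)·Q(t=0) = 1×277 + 1×317 + 2×153 + 1×252 + 2×247 + 1×372 = 277 + 317 + 306 + 252 + 494 + 372 = 2018
Index = 2322 / 2018 × 100 = 115.0644

115.06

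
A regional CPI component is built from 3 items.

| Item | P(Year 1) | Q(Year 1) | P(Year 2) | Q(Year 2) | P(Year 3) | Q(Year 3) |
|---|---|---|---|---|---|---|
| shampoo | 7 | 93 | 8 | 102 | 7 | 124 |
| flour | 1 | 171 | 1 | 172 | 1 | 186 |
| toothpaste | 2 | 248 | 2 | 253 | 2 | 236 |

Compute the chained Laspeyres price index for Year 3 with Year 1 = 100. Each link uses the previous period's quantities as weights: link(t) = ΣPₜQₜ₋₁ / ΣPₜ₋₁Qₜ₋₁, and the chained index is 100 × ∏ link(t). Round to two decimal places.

Link Year 1→Year 2:
ΣP(Year 2)Q(Year 1) = 8×93 + 1×171 + 2×248 = 744 + 171 + 496 = 1411
ΣP(Year 1)Q(Year 1) = 7×93 + 1×171 + 2×248 = 651 + 171 + 496 = 1318
link = 1411/1318 = 1.070561
Link Year 2→Year 3:
ΣP(Year 3)Q(Year 2) = 7×102 + 1×172 + 2×253 = 714 + 172 + 506 = 1392
ΣP(Year 2)Q(Year 2) = 8×102 + 1×172 + 2×253 = 816 + 172 + 506 = 1494
link = 1392/1494 = 0.931727
Chained index = 100 × 1.070561 × 0.931727 = 99.7471

99.75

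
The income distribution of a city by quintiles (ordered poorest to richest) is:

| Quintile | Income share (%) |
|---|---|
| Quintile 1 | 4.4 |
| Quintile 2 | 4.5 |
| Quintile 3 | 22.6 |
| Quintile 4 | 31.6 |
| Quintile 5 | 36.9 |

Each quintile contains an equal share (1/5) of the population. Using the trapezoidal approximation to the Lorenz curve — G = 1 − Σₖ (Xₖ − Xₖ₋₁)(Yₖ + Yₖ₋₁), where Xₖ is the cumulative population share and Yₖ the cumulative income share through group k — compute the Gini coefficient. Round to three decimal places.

Cumulative income shares Yₖ: 0.0440, 0.0890, 0.3150, 0.6310, 1.0000
Σ (Xₖ−Xₖ₋₁)(Yₖ+Yₖ₋₁) = (1/5)(0.0440+0.0000) + (1/5)(0.0890+0.0440) + (1/5)(0.3150+0.0890) + (1/5)(0.6310+0.3150) + (1/5)(1.0000+0.6310)
  = 0.0088 + 0.0266 + 0.0808 + 0.1892 + 0.3262 = 0.6316
G = 1 − 0.6316 = 0.3684

0.368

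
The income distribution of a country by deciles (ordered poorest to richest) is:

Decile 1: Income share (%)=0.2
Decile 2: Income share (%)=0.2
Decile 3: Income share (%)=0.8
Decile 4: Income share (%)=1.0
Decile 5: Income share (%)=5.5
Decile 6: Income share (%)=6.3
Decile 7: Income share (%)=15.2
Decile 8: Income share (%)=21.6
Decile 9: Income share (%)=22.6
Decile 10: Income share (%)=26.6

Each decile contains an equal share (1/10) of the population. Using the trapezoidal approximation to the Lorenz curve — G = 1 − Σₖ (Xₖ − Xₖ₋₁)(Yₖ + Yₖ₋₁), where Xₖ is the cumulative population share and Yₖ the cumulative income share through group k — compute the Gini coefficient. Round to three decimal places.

Cumulative income shares Yₖ: 0.0020, 0.0040, 0.0120, 0.0220, 0.0770, 0.1400, 0.2920, 0.5080, 0.7340, 1.0000
Σ (Xₖ−Xₖ₋₁)(Yₖ+Yₖ₋₁) = (1/10)(0.0020+0.0000) + (1/10)(0.0040+0.0020) + (1/10)(0.0120+0.0040) + (1/10)(0.0220+0.0120) + (1/10)(0.0770+0.0220) + (1/10)(0.1400+0.0770) + (1/10)(0.2920+0.1400) + (1/10)(0.5080+0.2920) + (1/10)(0.7340+0.5080) + (1/10)(1.0000+0.7340)
  = 0.0002 + 0.0006 + 0.0016 + 0.0034 + 0.0099 + 0.0217 + 0.0432 + 0.0800 + 0.1242 + 0.1734 = 0.4582
G = 1 − 0.4582 = 0.5418

0.542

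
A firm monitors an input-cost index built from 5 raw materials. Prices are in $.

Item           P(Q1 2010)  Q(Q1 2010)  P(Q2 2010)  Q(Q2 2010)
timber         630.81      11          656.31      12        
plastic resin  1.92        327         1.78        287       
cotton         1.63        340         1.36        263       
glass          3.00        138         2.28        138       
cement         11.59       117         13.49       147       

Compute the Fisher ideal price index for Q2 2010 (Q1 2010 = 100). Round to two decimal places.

103.10

Laspeyres component (base-period weights):
ΣP(Q2 2010)Q(Q1 2010) = 656.31×11 + 1.78×327 + 1.36×340 + 2.28×138 + 13.49×117 = 7219.41 + 582.06 + 462.4 + 314.64 + 1578.33 = 10156.84
ΣP(Q1 2010)Q(Q1 2010) = 630.81×11 + 1.92×327 + 1.63×340 + 3.00×138 + 11.59×117 = 6938.91 + 627.84 + 554.2 + 414 + 1356.03 = 9890.98
L = 10156.84 / 9890.98 × 100 = 102.6879
Paasche component (current-period weights):
ΣP(Q2 2010)Q(Q2 2010) = 656.31×12 + 1.78×287 + 1.36×263 + 2.28×138 + 13.49×147 = 7875.72 + 510.86 + 357.68 + 314.64 + 1983.03 = 11041.93
ΣP(Q1 2010)Q(Q2 2010) = 630.81×12 + 1.92×287 + 1.63×263 + 3.00×138 + 11.59×147 = 7569.72 + 551.04 + 428.69 + 414 + 1703.73 = 10667.18
P = 11041.93 / 10667.18 × 100 = 103.5131
Fisher = √(L × P) = √(102.6879 × 103.5131) = 103.0997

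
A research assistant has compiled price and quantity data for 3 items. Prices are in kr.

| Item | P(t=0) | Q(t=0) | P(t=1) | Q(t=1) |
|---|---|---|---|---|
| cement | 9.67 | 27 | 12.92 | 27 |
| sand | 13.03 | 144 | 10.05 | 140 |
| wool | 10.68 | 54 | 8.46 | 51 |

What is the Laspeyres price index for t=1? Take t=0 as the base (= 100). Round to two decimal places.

83.01

Laspeyres price index uses base-period quantities as weights.
ΣP(t=1)·Q(t=0) = 12.92×27 + 10.05×144 + 8.46×54 = 348.84 + 1447.2 + 456.84 = 2252.88
ΣP(t=0)·Q(t=0) = 9.67×27 + 13.03×144 + 10.68×54 = 261.09 + 1876.32 + 576.72 = 2714.13
Index = 2252.88 / 2714.13 × 100 = 83.0056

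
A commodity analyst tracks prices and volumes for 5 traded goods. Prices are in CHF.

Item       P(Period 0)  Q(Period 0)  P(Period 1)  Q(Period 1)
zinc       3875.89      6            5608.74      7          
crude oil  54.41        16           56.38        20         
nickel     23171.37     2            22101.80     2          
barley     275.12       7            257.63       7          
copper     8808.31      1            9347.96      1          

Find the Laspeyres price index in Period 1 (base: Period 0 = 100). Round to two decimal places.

Laspeyres price index uses base-period quantities as weights.
ΣP(Period 1)·Q(Period 0) = 5608.74×6 + 56.38×16 + 22101.80×2 + 257.63×7 + 9347.96×1 = 33652.44 + 902.08 + 44203.6 + 1803.41 + 9347.96 = 89909.49
ΣP(Period 0)·Q(Period 0) = 3875.89×6 + 54.41×16 + 23171.37×2 + 275.12×7 + 8808.31×1 = 23255.34 + 870.56 + 46342.74 + 1925.84 + 8808.31 = 81202.79
Index = 89909.49 / 81202.79 × 100 = 110.7222

110.72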